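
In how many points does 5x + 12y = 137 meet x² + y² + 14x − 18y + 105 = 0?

Centre (−7, 9), r² = 25. Distance² from centre to line = (−64)²/169 = 4096/169.
Since d² < r², the line cuts the circle twice.

2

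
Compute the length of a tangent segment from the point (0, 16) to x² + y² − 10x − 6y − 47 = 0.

The centre is (5, 3) and r = 9. The square of the distance from P to the centre is 25 + 169 = 194.
Power of the point: PT² = |PO|² − r² = 113, so PT = √113.

√113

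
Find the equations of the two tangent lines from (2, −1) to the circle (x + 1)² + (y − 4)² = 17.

x + 4y = −2 and 4x − y = 9

A line y − (−1) = m(x − (2)) is tangent when its distance from (−1, 4) is √17:
(−3m − (5))² = 17(m² + 1)
4m² − 15m − 4 = 0, so m = −1/4 or m = 4.
Through (2, −1) these give x + 4y = −2 and 4x − y = 9.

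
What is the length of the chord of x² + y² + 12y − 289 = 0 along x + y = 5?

The distance from (0, −6) to the line is 11/√2, and r² = 325.
Chord = 2√(r² − d²) = 2·√(529/2) = 23√2.

23√2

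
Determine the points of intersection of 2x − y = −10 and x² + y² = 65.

(−7, −4) and (−1, 8)

Substitute y = 2x + 10:
5x² + 40x + 35 = 0  ⟹  x² + 8x + 7 = 0
x = −1 or x = −7, giving (−1, 8) and (−7, −4).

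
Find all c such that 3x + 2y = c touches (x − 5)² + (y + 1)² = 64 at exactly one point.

c = 13 ± 8√13

The line touches the circle iff its distance from (5, −1) is 8:
|3·5 + 2·(−1) − c| / √13 = 8
|c − (13)| = 8√13.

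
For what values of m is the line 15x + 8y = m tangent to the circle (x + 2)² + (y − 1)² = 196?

The line touches the circle iff its distance from (−2, 1) is 14:
|15·(−2) + 8·1 − m| / √289 = 14
|m − (−22)| = 14·17, so m = 216 or m = −260.

m = −260 or m = 216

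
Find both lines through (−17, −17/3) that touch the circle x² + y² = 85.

2x + 9y = −85 and 7x − 6y = −85

Let a tangent through (−17, −17/3) have slope m. Its distance from (0, 0) must equal √85:
[m·(17) − (17/3)]² = 85(m² + 1)
54m² − 51m − 14 = 0, so m = −2/9 or m = 7/6.
With m = −2/9: 2x + 9y = −85. With m = 7/6: 7x − 6y = −85.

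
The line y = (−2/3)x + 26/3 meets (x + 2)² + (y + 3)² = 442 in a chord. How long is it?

Centre (−2, −3), r² = 442. Perpendicular distance d from centre to line = |−39| / √13 = 39/√13.
Half the chord is √(r² − d²) = √(325), so the full chord is 10√13.

10√13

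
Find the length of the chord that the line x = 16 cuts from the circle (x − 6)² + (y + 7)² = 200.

The line gives x = 16. Substituting into the circle:
y² + 14y − 51 = 0
y = 3 or y = −17, giving (16, 3) and (16, −17).
Chord length = distance between (16, 3) and (16, −17) = √400 = 20.

20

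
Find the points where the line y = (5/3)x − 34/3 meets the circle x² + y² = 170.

Express y = (−34 + 5x)/3 and substitute into the circle:
34x² − 340x − 374 = 0  ⟹  x² − 10x − 11 = 0
x = 11 or x = −1, giving (11, 7) and (−1, −13).

(−1, −13) and (11, 7)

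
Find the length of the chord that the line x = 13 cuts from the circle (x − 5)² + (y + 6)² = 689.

Centre (5, −6), r² = 689. Perpendicular distance d from centre to line = |−8| / √1 = 8.
Half the chord is √(r² − d²) = √(625), so the full chord is 50.

50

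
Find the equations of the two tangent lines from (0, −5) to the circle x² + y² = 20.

A line y − (−5) = m(x − (0)) is tangent when its distance from (0, 0) is 2√5:
[m·(0) − (5)]² = 20(m² + 1)
4m² − 1 = 0, so m = −1/2 or m = 1/2.
With m = −1/2: x + 2y = −10. With m = 1/2: x − 2y = 10.

x + 2y = −10 and x − 2y = 10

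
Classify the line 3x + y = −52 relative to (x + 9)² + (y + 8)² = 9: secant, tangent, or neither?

Substituting the line into the circle gives 10x² + 282x + 2008 = 0.
Discriminant = (282)² − 4·10·(2008) = −796 < 0.
No real roots: the line does not meet the circle.

neither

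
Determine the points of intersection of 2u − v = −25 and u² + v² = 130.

(−11, 3) and (−9, 7)

From the line, v = 2u + 25. Substituting:
5u² + 100u + 495 = 0  ⟹  u² + 20u + 99 = 0
u = −9 or u = −11, giving (−9, 7) and (−11, 3).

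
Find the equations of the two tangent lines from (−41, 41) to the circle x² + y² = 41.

4x + 5y = 41 and 5x + 4y = −41

Write the tangent as mx − y + (41 − m·(−41)) = 0 and set its distance from the centre to √41:
[m·(41) − (−41)]² = 41(m² + 1)
20m² + 41m + 20 = 0, so m = −4/5 or m = −5/4.
Through (−41, 41) these give 4x + 5y = 41 and 5x + 4y = −41.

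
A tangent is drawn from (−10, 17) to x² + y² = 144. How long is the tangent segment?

With centre O = (0, 0), |OP|² = 389 and r² = 144.
The tangent meets the radius at right angles, so tangent² = |PO|² − r² = 389 − 144 = 245.

7√5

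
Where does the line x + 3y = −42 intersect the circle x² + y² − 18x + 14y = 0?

Substitute y = (−42 − x)/3:
10x² − 120x = 0  ⟹  x² − 12x = 0
x = 12 or x = 0, giving (12, −18) and (0, −14).

(0, −14) and (12, −18)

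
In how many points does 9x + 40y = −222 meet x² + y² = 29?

0

Substituting the line into the circle gives 1681x² + 3996x + 2884 = 0.
Δ = 15968016 − 19392016 = −3424000.
No real roots: the line does not meet the circle.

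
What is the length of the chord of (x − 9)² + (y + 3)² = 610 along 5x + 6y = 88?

6√61

Express y = (88 − 5x)/6 and substitute into the circle:
61x² − 1708x − 7808 = 0  ⟹  x² − 28x − 128 = 0
x = 32 or x = −4, giving (32, −12) and (−4, 18).
Chord length = distance between (32, −12) and (−4, 18) = √2196 = 6√61.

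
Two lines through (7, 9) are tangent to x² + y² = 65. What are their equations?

8x + y = 65 and x − 8y = −65

Let a tangent through (7, 9) have slope m. Its distance from (0, 0) must equal √65:
(−7m − (−9))² = 65(m² + 1)
8m² + 63m − 8 = 0, so m = −8 or m = 1/8.
With m = −8: 8x + y = 65. With m = 1/8: x − 8y = −65.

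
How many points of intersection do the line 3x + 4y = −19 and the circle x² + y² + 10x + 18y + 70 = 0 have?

0

Centre (−5, −9), r² = 36. Distance² from centre to line = (−32)²/25 = 1024/25.
Since d² > r², the line lies outside the circle.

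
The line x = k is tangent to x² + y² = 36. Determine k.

For a tangent, require d(centre, line) = r = 6.
|1·0 + 0·0 − k| / √1 = 6
|k| = 6, so k = 6 or k = −6.

k = −6 or k = 6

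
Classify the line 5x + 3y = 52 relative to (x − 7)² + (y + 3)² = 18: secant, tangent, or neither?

neither

d² = (5·7 + 3·(−3) − (52))²/34 = 338/17; r² = 18.
Since d² > r², the line lies outside the circle.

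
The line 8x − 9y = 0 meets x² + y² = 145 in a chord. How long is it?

Centre (0, 0), r² = 145. Perpendicular distance d from centre to line = |0| / √145 = 0/√145.
Half the chord is √(r² − d²) = √(145), so the full chord is 2√145.

2√145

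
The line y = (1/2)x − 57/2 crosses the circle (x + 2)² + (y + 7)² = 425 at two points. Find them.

(3, −27) and (11, −23)

From the line, y = (−57 + x)/2. Substituting:
5x² − 70x + 165 = 0  ⟹  x² − 14x + 33 = 0
x = 11 or x = 3, giving (11, −23) and (3, −27).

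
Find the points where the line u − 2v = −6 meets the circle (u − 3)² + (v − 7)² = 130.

From the line, v = (6 + u)/2. Substituting:
5u² − 40u − 420 = 0  ⟹  u² − 8u − 84 = 0
u = 14 or u = −6, giving (14, 10) and (−6, 0).

(−6, 0) and (14, 10)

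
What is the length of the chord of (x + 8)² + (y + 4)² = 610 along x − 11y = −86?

4√122

Substitute y = (86 + x)/11:
122x² + 2196x − 49166 = 0  ⟹  x² + 18x − 403 = 0
x = 13 or x = −31, giving (13, 9) and (−31, 5).
Chord length = distance between (13, 9) and (−31, 5) = √1952 = 4√122.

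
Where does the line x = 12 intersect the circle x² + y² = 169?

The line gives x = 12. Substituting into the circle:
y² − 25 = 0
y = 5 or y = −5, giving (12, 5) and (12, −5).

(12, −5) and (12, 5)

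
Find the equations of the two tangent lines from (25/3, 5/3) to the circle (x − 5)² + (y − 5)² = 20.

Let a tangent through (25/3, 5/3) have slope m. Its distance from (5, 5) must equal 2√5:
(−10/3m − (10/3))² = 20(m² + 1)
2m² − 5m + 2 = 0, so m = 1/2 or m = 2.
Through (25/3, 5/3) these give x − 2y = 5 and 2x − y = 15.

x − 2y = 5 and 2x − y = 15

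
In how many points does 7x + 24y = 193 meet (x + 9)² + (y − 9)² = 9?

d² = (7·(−9) + 24·9 − (193))²/625 = 64/25; r² = 9.
Since d² < r², the line cuts the circle twice.

2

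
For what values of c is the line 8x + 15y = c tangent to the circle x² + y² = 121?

c = −187 or c = 187

Tangency holds when the distance from the centre (0, 0) to the line equals the radius 11:
|8·0 + 15·0 − c| / √289 = 11
|c| = 11·17, so c = 187 or c = −187.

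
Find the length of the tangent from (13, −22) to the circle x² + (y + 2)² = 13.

2√139

The centre is (0, −2) and r = √13. The square of the distance from P to the centre is 169 + 400 = 569.
The tangent meets the radius at right angles, so tangent² = |PO|² − r² = 569 − 13 = 556.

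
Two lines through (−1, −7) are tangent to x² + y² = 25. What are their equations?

Write the tangent as mx − y + (−7 − m·(−1)) = 0 and set its distance from the centre to 5:
(1m − (7))² = 25(m² + 1)
12m² + 7m − 12 = 0, so m = 3/4 or m = −4/3.
With m = 3/4: 3x − 4y = 25. With m = −4/3: 4x + 3y = −25.

3x − 4y = 25 and 4x + 3y = −25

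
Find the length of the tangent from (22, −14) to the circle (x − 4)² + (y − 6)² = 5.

√719

Centre (4, 6), r² = 5. |PO|² = (18)² + (−20)² = 724.
The tangent meets the radius at right angles, so tangent² = |PO|² − r² = 724 − 5 = 719.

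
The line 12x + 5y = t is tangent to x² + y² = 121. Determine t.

Tangency holds when the distance from the centre (0, 0) to the line equals the radius 11:
|12·0 + 5·0 − t| / √169 = 11
|t| = 11·13, so t = 143 or t = −143.

t = −143 or t = 143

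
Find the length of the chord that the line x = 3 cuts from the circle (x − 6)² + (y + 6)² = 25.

Centre (6, −6), r² = 25. Perpendicular distance d from centre to line = |3| / √1 = 3.
Chord = 2√(r² − d²) = 2·√(16) = 8.

8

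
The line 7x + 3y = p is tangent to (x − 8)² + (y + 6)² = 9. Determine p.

p = 38 ± 3√58

For a tangent, require d(centre, line) = r = 3.
|7·8 + 3·(−6) − p| / √58 = 3
|p − (38)| = 3√58.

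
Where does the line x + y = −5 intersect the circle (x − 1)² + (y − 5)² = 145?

From the line, y = −x − 5. Substituting:
2x² + 18x − 44 = 0  ⟹  x² + 9x − 22 = 0
x = 2 or x = −11, giving (2, −7) and (−11, 6).

(−11, 6) and (2, −7)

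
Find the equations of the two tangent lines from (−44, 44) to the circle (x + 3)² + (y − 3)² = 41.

4x + 5y = 44 and 5x + 4y = −44

Write the tangent as mx − y + (44 − m·(−44)) = 0 and set its distance from the centre to √41:
(41m − (−41))² = 41(m² + 1)
20m² + 41m + 20 = 0, so m = −4/5 or m = −5/4.
With m = −4/5: 4x + 5y = 44. With m = −5/4: 5x + 4y = −44.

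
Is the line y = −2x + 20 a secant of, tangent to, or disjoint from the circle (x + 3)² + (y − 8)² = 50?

disjoint

d² = (2·(−3) + 1·8 − (20))²/5 = 324/5; r² = 50.
Since d² > r², the line lies outside the circle.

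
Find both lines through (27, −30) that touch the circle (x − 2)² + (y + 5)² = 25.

Let a tangent through (27, −30) have slope m. Its distance from (2, −5) must equal 5:
[m·(−25) − (25)]² = 25(m² + 1)
12m² + 25m + 12 = 0, so m = −3/4 or m = −4/3.
With m = −3/4: 3x + 4y = −39. With m = −4/3: 4x + 3y = 18.

3x + 4y = −39 and 4x + 3y = 18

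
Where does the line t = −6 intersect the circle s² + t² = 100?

Express t = −6 and substitute into the circle:
s² − 64 = 0
s = 8 or s = −8, giving (8, −6) and (−8, −6).

(−8, −6) and (8, −6)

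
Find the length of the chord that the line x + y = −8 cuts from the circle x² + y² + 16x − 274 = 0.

26√2

The distance from (−8, 0) to the line is 0/√2, and r² = 338.
Chord = 2√(r² − d²) = 2·√(338) = 26√2.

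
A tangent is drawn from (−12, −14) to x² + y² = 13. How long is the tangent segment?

√327

Centre (0, 0), r² = 13. |PO|² = (−12)² + (−14)² = 340.
Power of the point: PT² = |PO|² − r² = 327, so PT = √327.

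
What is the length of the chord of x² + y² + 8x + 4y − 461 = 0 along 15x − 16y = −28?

Substitute y = (28 + 15x)/16:
481x² + 3848x − 115440 = 0  ⟹  x² + 8x − 240 = 0
x = 12 or x = −20, giving (12, 13) and (−20, −17).
Chord length = distance between (12, 13) and (−20, −17) = √1924 = 2√481.

2√481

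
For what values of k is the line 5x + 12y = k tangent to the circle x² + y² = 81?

The line touches the circle iff its distance from (0, 0) is 9:
|5·0 + 12·0 − k| / √169 = 9
|k| = 9·13, so k = 117 or k = −117.

k = −117 or k = 117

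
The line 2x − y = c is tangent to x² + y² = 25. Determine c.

The line touches the circle iff its distance from (0, 0) is 5:
|2·0 − 1·0 − c| / √5 = 5
|c| = 5√5.

c = ±5√5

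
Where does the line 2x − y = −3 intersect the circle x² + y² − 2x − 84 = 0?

(−5, −7) and (3, 9)

Express y = 2x + 3 and substitute into the circle:
5x² + 10x − 75 = 0  ⟹  x² + 2x − 15 = 0
x = 3 or x = −5, giving (3, 9) and (−5, −7).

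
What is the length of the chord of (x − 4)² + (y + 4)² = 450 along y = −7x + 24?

30√2

Substitute y = −7x + 24:
50x² − 400x + 350 = 0  ⟹  x² − 8x + 7 = 0
x = 7 or x = 1, giving (7, −25) and (1, 17).
Chord length = distance between (7, −25) and (1, 17) = √1800 = 30√2.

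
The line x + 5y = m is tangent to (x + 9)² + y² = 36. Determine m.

The line touches the circle iff its distance from (−9, 0) is 6:
|1·(−9) + 5·0 − m| / √26 = 6
|m − (−9)| = 6√26.

m = −9 ± 6√26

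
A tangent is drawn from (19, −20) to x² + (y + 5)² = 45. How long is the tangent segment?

√541

The centre is (0, −5) and r = 3√5. The square of the distance from P to the centre is 361 + 225 = 586.
The tangent meets the radius at right angles, so tangent² = |PO|² − r² = 586 − 45 = 541.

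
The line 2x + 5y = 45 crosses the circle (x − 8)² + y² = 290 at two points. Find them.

From the line, y = (45 − 2x)/5. Substituting:
29x² − 580x − 3625 = 0  ⟹  x² − 20x − 125 = 0
x = 25 or x = −5, giving (25, −1) and (−5, 11).

(−5, 11) and (25, −1)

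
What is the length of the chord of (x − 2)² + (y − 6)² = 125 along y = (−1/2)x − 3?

6√5

Centre (2, 6), r² = 125. Perpendicular distance d from centre to line = |20| / √5 = 20/√5.
Chord = 2√(r² − d²) = 2·√(45) = 6√5.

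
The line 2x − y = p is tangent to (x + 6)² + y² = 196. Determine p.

For a tangent, require d(centre, line) = r = 14.
|2·(−6) − 1·0 − p| / √5 = 14
|p − (−12)| = 14√5.

p = −12 ± 14√5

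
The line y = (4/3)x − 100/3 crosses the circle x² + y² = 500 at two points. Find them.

Express y = (−100 + 4x)/3 and substitute into the circle:
25x² − 800x + 5500 = 0  ⟹  x² − 32x + 220 = 0
x = 22 or x = 10, giving (22, −4) and (10, −20).

(10, −20) and (22, −4)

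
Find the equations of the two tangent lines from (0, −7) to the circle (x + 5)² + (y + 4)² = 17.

4x + y = −7 and x − 4y = 28

Write the tangent as mx − y + (−7 − m·(0)) = 0 and set its distance from the centre to √17:
(−5m − (3))² = 17(m² + 1)
4m² + 15m − 4 = 0, so m = −4 or m = 1/4.
With m = −4: 4x + y = −7. With m = 1/4: x − 4y = 28.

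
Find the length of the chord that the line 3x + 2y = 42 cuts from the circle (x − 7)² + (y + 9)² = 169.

4√13

From the line, y = (42 − 3x)/2. Substituting:
13x² − 416x + 3120 = 0  ⟹  x² − 32x + 240 = 0
x = 20 or x = 12, giving (20, −9) and (12, 3).
Chord length = distance between (20, −9) and (12, 3) = √208 = 4√13.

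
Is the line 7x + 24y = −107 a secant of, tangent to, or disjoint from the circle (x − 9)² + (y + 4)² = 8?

disjoint

d² = (7·9 + 24·(−4) − (−107))²/625 = 5476/625; r² = 8.
Since d² > r², the line lies outside the circle.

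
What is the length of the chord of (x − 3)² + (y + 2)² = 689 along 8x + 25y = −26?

2√689

Centre (3, −2), r² = 689. Perpendicular distance d from centre to line = |0| / √689 = 0/√689.
Half the chord is √(r² − d²) = √(689), so the full chord is 2√689.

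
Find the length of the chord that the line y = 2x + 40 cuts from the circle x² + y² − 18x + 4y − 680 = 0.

6√5

Centre (9, −2), r² = 765. Perpendicular distance d from centre to line = |60| / √5 = 60/√5.
Half the chord is √(r² − d²) = √(45), so the full chord is 6√5.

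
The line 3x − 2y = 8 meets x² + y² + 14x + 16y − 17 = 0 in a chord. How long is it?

Express y = (−8 + 3x)/2 and substitute into the circle:
13x² + 104x − 260 = 0  ⟹  x² + 8x − 20 = 0
x = 2 or x = −10, giving (2, −1) and (−10, −19).
Chord length = distance between (2, −1) and (−10, −19) = √468 = 6√13.

6√13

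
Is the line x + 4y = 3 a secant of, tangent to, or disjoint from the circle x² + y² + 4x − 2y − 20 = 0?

Substituting the line into the circle gives 17x² + 66x − 335 = 0.
Δ = 4356 − (−22780) = 27136.
Two real roots: the line is a secant.

secant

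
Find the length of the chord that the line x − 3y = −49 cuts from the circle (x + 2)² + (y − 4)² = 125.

From the line, y = (49 + x)/3. Substituting:
10x² + 110x + 280 = 0  ⟹  x² + 11x + 28 = 0
x = −4 or x = −7, giving (−4, 15) and (−7, 14).
|(−4, 15) − (−7, 14)| = √((3)² + (1)²) = √10.

√10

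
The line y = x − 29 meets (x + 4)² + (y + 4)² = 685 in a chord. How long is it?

The distance from (−4, −4) to the line is 29/√2, and r² = 685.
Chord = 2√(r² − d²) = 2·√(529/2) = 23√2.

23√2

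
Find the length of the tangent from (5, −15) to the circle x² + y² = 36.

√214

Centre (0, 0), r² = 36. |PO|² = (5)² + (−15)² = 250.
By the tangent–radius right angle, tangent length = √(|PO|² − r²) = √214.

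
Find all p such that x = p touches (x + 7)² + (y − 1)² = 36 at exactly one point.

For a tangent, require d(centre, line) = r = 6.
|1·(−7) + 0·1 − p| / √1 = 6
|p − (−7)| = 6, so p = −1 or p = −13.

p = −13 or p = −1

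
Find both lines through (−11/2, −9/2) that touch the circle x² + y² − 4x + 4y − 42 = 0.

x + y = −10 and 7x − y = −34

A line y − (−9/2) = m(x − (−11/2)) is tangent when its distance from (2, −2) is 5√2:
[m·(15/2) − (5/2)]² = 50(m² + 1)
m² − 6m − 7 = 0, so m = −1 or m = 7.
Through (−11/2, −9/2) these give x + y = −10 and 7x − y = −34.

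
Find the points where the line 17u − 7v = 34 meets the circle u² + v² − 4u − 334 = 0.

(−5, −17) and (9, 17)

Express v = (−34 + 17u)/7 and substitute into the circle:
338u² − 1352u − 15210 = 0  ⟹  u² − 4u − 45 = 0
u = 9 or u = −5, giving (9, 17) and (−5, −17).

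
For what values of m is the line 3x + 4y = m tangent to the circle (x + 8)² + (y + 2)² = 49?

m = −67 or m = 3

Tangency holds when the distance from the centre (−8, −2) to the line equals the radius 7:
|3·(−8) + 4·(−2) − m| / √25 = 7
|m − (−32)| = 7·5, so m = 3 or m = −67.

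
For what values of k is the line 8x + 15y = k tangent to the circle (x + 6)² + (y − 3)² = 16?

The line touches the circle iff its distance from (−6, 3) is 4:
|8·(−6) + 15·3 − k| / √289 = 4
|k − (−3)| = 4·17, so k = 65 or k = −71.

k = −71 or k = 65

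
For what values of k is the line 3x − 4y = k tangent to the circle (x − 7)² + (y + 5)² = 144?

Tangency holds when the distance from the centre (7, −5) to the line equals the radius 12:
|3·7 − 4·(−5) − k| / √25 = 12
|k − (41)| = 12·5, so k = 101 or k = −19.

k = −19 or k = 101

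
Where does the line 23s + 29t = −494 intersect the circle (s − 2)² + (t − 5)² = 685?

(−24, 2) and (5, −21)

Express t = (−494 − 23s)/29 and substitute into the circle:
1370s² + 26030s − 164400 = 0  ⟹  s² + 19s − 120 = 0
s = 5 or s = −24, giving (5, −21) and (−24, 2).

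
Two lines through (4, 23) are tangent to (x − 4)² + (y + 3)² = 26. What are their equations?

Let a tangent through (4, 23) have slope m. Its distance from (4, −3) must equal √26:
(0m − (−26))² = 26(m² + 1)
m² − 25 = 0, so m = −5 or m = 5.
With m = −5: 5x + y = 43. With m = 5: 5x − y = −3.

5x + y = 43 and 5x − y = −3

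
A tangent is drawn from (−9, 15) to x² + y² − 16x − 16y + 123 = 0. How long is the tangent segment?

Centre (8, 8), r² = 5. |PO|² = (−17)² + (7)² = 338.
Power of the point: PT² = |PO|² − r² = 333, so PT = 3√37.

3√37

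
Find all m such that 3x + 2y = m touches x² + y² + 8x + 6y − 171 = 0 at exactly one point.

Tangency holds when the distance from the centre (−4, −3) to the line equals the radius 14:
|3·(−4) + 2·(−3) − m| / √13 = 14
|m − (−18)| = 14√13.

m = −18 ± 14√13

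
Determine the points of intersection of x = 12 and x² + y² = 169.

The line gives x = 12. Substituting into the circle:
y² − 25 = 0
y = 5 or y = −5, giving (12, 5) and (12, −5).

(12, −5) and (12, 5)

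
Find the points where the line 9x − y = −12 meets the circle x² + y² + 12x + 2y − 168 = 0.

(−3, −15) and (0, 12)

From the line, y = 9x + 12. Substituting:
82x² + 246x = 0  ⟹  x² + 3x = 0
x = 0 or x = −3, giving (0, 12) and (−3, −15).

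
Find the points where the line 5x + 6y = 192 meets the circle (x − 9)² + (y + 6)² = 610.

(18, 17) and (30, 7)

From the line, y = (192 − 5x)/6. Substituting:
61x² − 2928x + 32940 = 0  ⟹  x² − 48x + 540 = 0
x = 30 or x = 18, giving (30, 7) and (18, 17).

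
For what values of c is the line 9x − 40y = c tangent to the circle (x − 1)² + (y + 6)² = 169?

c = −284 or c = 782

Tangency holds when the distance from the centre (1, −6) to the line equals the radius 13:
|9·1 − 40·(−6) − c| / √1681 = 13
|c − (249)| = 13·41, so c = 782 or c = −284.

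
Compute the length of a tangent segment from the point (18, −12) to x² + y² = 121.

The centre is (0, 0) and r = 11. The square of the distance from P to the centre is 324 + 144 = 468.
The tangent meets the radius at right angles, so tangent² = |PO|² − r² = 468 − 121 = 347.

√347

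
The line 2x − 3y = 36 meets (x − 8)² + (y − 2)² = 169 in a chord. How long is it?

6√13

Centre (8, 2), r² = 169. Perpendicular distance d from centre to line = |−26| / √13 = 26/√13.
Half the chord is √(r² − d²) = √(117), so the full chord is 6√13.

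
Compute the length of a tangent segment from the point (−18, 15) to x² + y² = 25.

With centre O = (0, 0), |OP|² = 549 and r² = 25.
By the tangent–radius right angle, tangent length = √(|PO|² − r²) = √524 = 2√131.

2√131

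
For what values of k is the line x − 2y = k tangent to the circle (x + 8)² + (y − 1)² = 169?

k = −10 ± 13√5

The line touches the circle iff its distance from (−8, 1) is 13:
|1·(−8) − 2·1 − k| / √5 = 13
|k − (−10)| = 13√5.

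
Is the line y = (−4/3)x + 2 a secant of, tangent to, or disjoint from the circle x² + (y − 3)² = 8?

Centre (0, 3), r² = 8. Distance² from centre to line = (3)²/25 = 9/25.
Since d² < r², the line cuts the circle twice.

secant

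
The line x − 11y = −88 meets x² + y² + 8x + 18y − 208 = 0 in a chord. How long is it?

√122

Express y = (88 + x)/11 and substitute into the circle:
122x² + 1342x = 0  ⟹  x² + 11x = 0
x = 0 or x = −11, giving (0, 8) and (−11, 7).
|(0, 8) − (−11, 7)| = √((11)² + (1)²) = √122.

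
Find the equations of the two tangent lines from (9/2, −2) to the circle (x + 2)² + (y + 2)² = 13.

2x + 3y = 3 and 2x − 3y = 15

Write the tangent as mx − y + (−2 − m·(9/2)) = 0 and set its distance from the centre to √13:
[m·(−13/2) − (0)]² = 13(m² + 1)
9m² − 4 = 0, so m = −2/3 or m = 2/3.
With m = −2/3: 2x + 3y = 3. With m = 2/3: 2x − 3y = 15.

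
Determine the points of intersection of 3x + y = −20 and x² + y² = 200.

(−10, 10) and (−2, −14)

Express y = −3x − 20 and substitute into the circle:
10x² + 120x + 200 = 0  ⟹  x² + 12x + 20 = 0
x = −2 or x = −10, giving (−2, −14) and (−10, 10).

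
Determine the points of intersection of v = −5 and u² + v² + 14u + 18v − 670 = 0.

Substitute v = −5:
u² + 14u − 735 = 0
u = 21 or u = −35, giving (21, −5) and (−35, −5).

(−35, −5) and (21, −5)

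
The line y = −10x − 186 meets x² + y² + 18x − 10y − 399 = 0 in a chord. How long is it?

4√101

Express y = −10x − 186 and substitute into the circle:
101x² + 3838x + 36057 = 0  ⟹  x² + 38x + 357 = 0
x = −17 or x = −21, giving (−17, −16) and (−21, 24).
Chord length = distance between (−17, −16) and (−21, 24) = √1616 = 4√101.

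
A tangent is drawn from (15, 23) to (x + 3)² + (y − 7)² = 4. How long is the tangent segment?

With centre O = (−3, 7), |OP|² = 580 and r² = 4.
By the tangent–radius right angle, tangent length = √(|PO|² − r²) = √576 = 24.

24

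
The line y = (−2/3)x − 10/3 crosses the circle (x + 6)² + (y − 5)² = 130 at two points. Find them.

Substitute y = (−10 − 2x)/3:
13x² + 208x − 221 = 0  ⟹  x² + 16x − 17 = 0
x = 1 or x = −17, giving (1, −4) and (−17, 8).

(−17, 8) and (1, −4)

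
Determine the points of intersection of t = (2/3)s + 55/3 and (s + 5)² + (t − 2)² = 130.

Express t = (55 + 2s)/3 and substitute into the circle:
13s² + 286s + 1456 = 0  ⟹  s² + 22s + 112 = 0
s = −8 or s = −14, giving (−8, 13) and (−14, 9).

(−14, 9) and (−8, 13)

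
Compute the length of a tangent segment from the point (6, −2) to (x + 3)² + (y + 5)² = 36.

The centre is (−3, −5) and r = 6. The square of the distance from P to the centre is 81 + 9 = 90.
By the tangent–radius right angle, tangent length = √(|PO|² − r²) = √54 = 3√6.

3√6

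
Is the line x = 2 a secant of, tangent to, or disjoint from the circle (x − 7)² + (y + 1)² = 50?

secant

Centre (7, −1), r² = 50. Distance² from centre to line = (5)² = 25.
Since d² < r², the line cuts the circle twice.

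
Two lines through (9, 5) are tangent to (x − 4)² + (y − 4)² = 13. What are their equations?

2x + 3y = 33 and 3x − 2y = 17

A line y − (5) = m(x − (9)) is tangent when its distance from (4, 4) is √13:
[m·(−5) − (−1)]² = 13(m² + 1)
6m² − 5m − 6 = 0, so m = −2/3 or m = 3/2.
Through (9, 5) these give 2x + 3y = 33 and 3x − 2y = 17.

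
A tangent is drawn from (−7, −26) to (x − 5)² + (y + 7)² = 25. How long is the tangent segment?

4√30

Centre (5, −7), r² = 25. |PO|² = (−12)² + (−19)² = 505.
Power of the point: PT² = |PO|² − r² = 480, so PT = 4√30.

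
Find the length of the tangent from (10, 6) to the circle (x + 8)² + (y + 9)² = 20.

The centre is (−8, −9) and r = 2√5. The square of the distance from P to the centre is 324 + 225 = 549.
The tangent meets the radius at right angles, so tangent² = |PO|² − r² = 549 − 20 = 529.

23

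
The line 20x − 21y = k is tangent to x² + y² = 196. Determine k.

For a tangent, require d(centre, line) = r = 14.
|20·0 − 21·0 − k| / √841 = 14
|k| = 14·29, so k = 406 or k = −406.

k = −406 or k = 406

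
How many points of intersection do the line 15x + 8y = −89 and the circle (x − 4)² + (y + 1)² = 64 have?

0

Substituting the line into the circle gives 289x² + 1918x + 3489 = 0.
Discriminant = (1918)² − 4·289·(3489) = −354560 < 0.
No real roots: the line does not meet the circle.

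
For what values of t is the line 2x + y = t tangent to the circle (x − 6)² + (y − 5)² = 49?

t = 17 ± 7√5

For a tangent, require d(centre, line) = r = 7.
|2·6 + 1·5 − t| / √5 = 7
|t − (17)| = 7√5.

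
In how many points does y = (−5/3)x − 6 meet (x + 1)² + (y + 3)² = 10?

d² = (5·(−1) + 3·(−3) − (−18))²/34 = 8/17; r² = 10.
Since d² < r², the line cuts the circle twice.

2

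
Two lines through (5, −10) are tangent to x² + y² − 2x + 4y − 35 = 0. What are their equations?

Write the tangent as mx − y + (−10 − m·(5)) = 0 and set its distance from the centre to 2√10:
(−4m − (8))² = 40(m² + 1)
3m² − 8m − 3 = 0, so m = 3 or m = −1/3.
Through (5, −10) these give 3x − y = 25 and x + 3y = −25.

3x − y = 25 and x + 3y = −25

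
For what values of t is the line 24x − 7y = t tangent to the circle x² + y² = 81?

t = −225 or t = 225

For a tangent, require d(centre, line) = r = 9.
|24·0 − 7·0 − t| / √625 = 9
|t| = 9·25, so t = 225 or t = −225.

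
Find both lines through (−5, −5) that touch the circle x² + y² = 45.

2x + y = −15 and x + 2y = −15

A line y − (−5) = m(x − (−5)) is tangent when its distance from (0, 0) is 3√5:
[m·(5) − (5)]² = 45(m² + 1)
2m² + 5m + 2 = 0, so m = −2 or m = −1/2.
Through (−5, −5) these give 2x + y = −15 and x + 2y = −15.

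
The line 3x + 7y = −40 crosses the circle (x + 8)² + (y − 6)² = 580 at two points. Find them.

Substitute y = (−40 − 3x)/7:
58x² + 1276x − 18560 = 0  ⟹  x² + 22x − 320 = 0
x = 10 or x = −32, giving (10, −10) and (−32, 8).

(−32, 8) and (10, −10)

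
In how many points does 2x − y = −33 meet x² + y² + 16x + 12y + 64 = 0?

Substituting the line into the circle gives 5x² + 172x + 1549 = 0.
Δ = 29584 − 30980 = −1396.
No real roots: the line does not meet the circle.

0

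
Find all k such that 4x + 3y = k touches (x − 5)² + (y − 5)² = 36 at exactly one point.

The line touches the circle iff its distance from (5, 5) is 6:
|4·5 + 3·5 − k| / √25 = 6
|k − (35)| = 6·5, so k = 65 or k = 5.

k = 5 or k = 65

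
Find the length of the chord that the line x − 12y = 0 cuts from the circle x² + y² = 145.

Express y = (x)/12 and substitute into the circle:
145x² − 20880 = 0  ⟹  x² − 144 = 0
x = 12 or x = −12, giving (12, 1) and (−12, −1).
Chord length = distance between (12, 1) and (−12, −1) = √580 = 2√145.

2√145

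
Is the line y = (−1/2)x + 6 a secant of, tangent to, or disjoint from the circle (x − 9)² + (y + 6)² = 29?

Substituting the line into the circle gives 5x² − 120x + 784 = 0.
Δ = 14400 − 15680 = −1280.
No real roots: the line does not meet the circle.

disjoint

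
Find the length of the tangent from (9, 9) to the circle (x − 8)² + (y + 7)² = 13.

Centre (8, −7), r² = 13. |PO|² = (1)² + (16)² = 257.
The tangent meets the radius at right angles, so tangent² = |PO|² − r² = 257 − 13 = 244.

2√61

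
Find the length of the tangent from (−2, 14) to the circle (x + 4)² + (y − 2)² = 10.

With centre O = (−4, 2), |OP|² = 148 and r² = 10.
Power of the point: PT² = |PO|² − r² = 138, so PT = √138.

√138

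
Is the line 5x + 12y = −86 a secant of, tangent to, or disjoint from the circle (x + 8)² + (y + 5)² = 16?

secant

Centre (−8, −5), r² = 16. Distance² from centre to line = (−14)²/169 = 196/169.
Since d² < r², the line cuts the circle twice.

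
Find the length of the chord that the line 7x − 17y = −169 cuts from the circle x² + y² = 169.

Centre (0, 0), r² = 169. Perpendicular distance d from centre to line = |169| / √338 = 169/√338.
Half the chord is √(r² − d²) = √(169/2), so the full chord is 13√2.

13√2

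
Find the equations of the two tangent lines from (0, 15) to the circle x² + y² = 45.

2x + y = 15 and 2x − y = −15

Write the tangent as mx − y + (15 − m·(0)) = 0 and set its distance from the centre to 3√5:
[m·(0) − (−15)]² = 45(m² + 1)
m² − 4 = 0, so m = −2 or m = 2.
Through (0, 15) these give 2x + y = 15 and 2x − y = −15.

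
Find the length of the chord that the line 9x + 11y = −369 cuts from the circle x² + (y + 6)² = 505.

The distance from (0, −6) to the line is 303/√202, and r² = 505.
Half the chord is √(r² − d²) = √(101/2), so the full chord is √202.

√202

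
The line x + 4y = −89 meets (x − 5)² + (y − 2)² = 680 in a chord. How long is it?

The distance from (5, 2) to the line is 102/√17, and r² = 680.
Half the chord is √(r² − d²) = √(68), so the full chord is 4√17.

4√17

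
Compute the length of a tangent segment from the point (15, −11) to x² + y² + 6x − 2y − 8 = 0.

With centre O = (−3, 1), |OP|² = 468 and r² = 18.
By the tangent–radius right angle, tangent length = √(|PO|² − r²) = √450 = 15√2.

15√2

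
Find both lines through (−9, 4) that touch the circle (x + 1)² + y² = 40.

Let a tangent through (−9, 4) have slope m. Its distance from (−1, 0) must equal 2√10:
[m·(8) − (−4)]² = 40(m² + 1)
3m² + 8m − 3 = 0, so m = 1/3 or m = −3.
Through (−9, 4) these give x − 3y = −21 and 3x + y = −23.

x − 3y = −21 and 3x + y = −23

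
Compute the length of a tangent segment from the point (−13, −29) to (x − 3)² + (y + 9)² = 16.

8√10

Centre (3, −9), r² = 16. |PO|² = (−16)² + (−20)² = 656.
The tangent meets the radius at right angles, so tangent² = |PO|² − r² = 656 − 16 = 640.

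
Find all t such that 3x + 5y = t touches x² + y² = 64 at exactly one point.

For a tangent, require d(centre, line) = r = 8.
|3·0 + 5·0 − t| / √34 = 8
|t| = 8√34.

t = ±8√34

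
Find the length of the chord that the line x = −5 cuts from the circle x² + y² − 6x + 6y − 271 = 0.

The line gives x = −5. Substituting into the circle:
y² + 6y − 216 = 0
y = 12 or y = −18, giving (−5, 12) and (−5, −18).
|(−5, 12) − (−5, −18)| = √((0)² + (30)²) = 30.

30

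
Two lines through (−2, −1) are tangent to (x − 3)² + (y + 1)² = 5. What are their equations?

x − 2y = 0 and x + 2y = −4

Let a tangent through (−2, −1) have slope m. Its distance from (3, −1) must equal √5:
[m·(5) − (0)]² = 5(m² + 1)
4m² − 1 = 0, so m = 1/2 or m = −1/2.
Through (−2, −1) these give x − 2y = 0 and x + 2y = −4.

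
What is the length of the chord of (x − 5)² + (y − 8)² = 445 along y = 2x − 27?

16√5

Substitute y = 2x − 27:
5x² − 150x + 805 = 0  ⟹  x² − 30x + 161 = 0
x = 23 or x = 7, giving (23, 19) and (7, −13).
Chord length = distance between (23, 19) and (7, −13) = √1280 = 16√5.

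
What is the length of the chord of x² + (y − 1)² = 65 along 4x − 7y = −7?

From the line, y = (7 + 4x)/7. Substituting:
65x² − 3185 = 0  ⟹  x² − 49 = 0
x = 7 or x = −7, giving (7, 5) and (−7, −3).
|(7, 5) − (−7, −3)| = √((14)² + (8)²) = 2√65.

2√65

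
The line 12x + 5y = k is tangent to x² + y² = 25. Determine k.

k = −65 or k = 65

The line touches the circle iff its distance from (0, 0) is 5:
|12·0 + 5·0 − k| / √169 = 5
|k| = 5·13, so k = 65 or k = −65.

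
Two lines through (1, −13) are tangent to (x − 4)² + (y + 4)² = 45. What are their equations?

Let a tangent through (1, −13) have slope m. Its distance from (4, −4) must equal 3√5:
[m·(3) − (9)]² = 45(m² + 1)
2m² + 3m − 2 = 0, so m = −2 or m = 1/2.
With m = −2: 2x + y = −11. With m = 1/2: x − 2y = 27.

2x + y = −11 and x − 2y = 27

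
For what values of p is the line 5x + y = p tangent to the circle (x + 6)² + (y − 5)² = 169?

p = −25 ± 13√26

Tangency holds when the distance from the centre (−6, 5) to the line equals the radius 13:
|5·(−6) + 1·5 − p| / √26 = 13
|p − (−25)| = 13√26.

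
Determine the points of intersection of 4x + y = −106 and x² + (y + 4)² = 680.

Express y = −4x − 106 and substitute into the circle:
17x² + 816x + 9724 = 0  ⟹  x² + 48x + 572 = 0
x = −22 or x = −26, giving (−22, −18) and (−26, −2).

(−26, −2) and (−22, −18)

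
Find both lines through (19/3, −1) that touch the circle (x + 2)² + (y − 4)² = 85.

9x − 2y = 59 and 6x − 7y = 45

Let a tangent through (19/3, −1) have slope m. Its distance from (−2, 4) must equal √85:
[m·(−25/3) − (5)]² = 85(m² + 1)
14m² − 75m + 54 = 0, so m = 9/2 or m = 6/7.
Through (19/3, −1) these give 9x − 2y = 59 and 6x − 7y = 45.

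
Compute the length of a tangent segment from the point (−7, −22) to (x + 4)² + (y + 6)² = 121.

With centre O = (−4, −6), |OP|² = 265 and r² = 121.
By the tangent–radius right angle, tangent length = √(|PO|² − r²) = √144 = 12.

12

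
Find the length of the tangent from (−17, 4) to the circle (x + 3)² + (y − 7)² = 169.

6

Centre (−3, 7), r² = 169. |PO|² = (−14)² + (−3)² = 205.
By the tangent–radius right angle, tangent length = √(|PO|² − r²) = √36 = 6.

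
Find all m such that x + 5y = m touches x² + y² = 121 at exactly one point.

Tangency holds when the distance from the centre (0, 0) to the line equals the radius 11:
|1·0 + 5·0 − m| / √26 = 11
|m| = 11√26.

m = ±11√26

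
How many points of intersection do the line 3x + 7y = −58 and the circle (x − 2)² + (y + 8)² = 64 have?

Centre (2, −8), r² = 64. Distance² from centre to line = (8)²/58 = 32/29.
Since d² < r², the line cuts the circle twice.

2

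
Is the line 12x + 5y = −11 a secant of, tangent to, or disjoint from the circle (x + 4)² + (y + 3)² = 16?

tangent

d² = (12·(−4) + 5·(−3) − (−11))²/169 = 16; r² = 16.
Since d² = r², the line is tangent.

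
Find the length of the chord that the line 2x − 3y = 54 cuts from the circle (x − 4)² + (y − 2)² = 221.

2√13

Substitute y = (−54 + 2x)/3:
13x² − 312x + 1755 = 0  ⟹  x² − 24x + 135 = 0
x = 15 or x = 9, giving (15, −8) and (9, −12).
Chord length = distance between (15, −8) and (9, −12) = √52 = 2√13.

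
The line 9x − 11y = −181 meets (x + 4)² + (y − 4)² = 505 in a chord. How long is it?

The distance from (−4, 4) to the line is 101/√202, and r² = 505.
Chord = 2√(r² − d²) = 2·√(909/2) = 3√202.

3√202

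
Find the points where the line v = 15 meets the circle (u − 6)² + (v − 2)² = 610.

(−15, 15) and (27, 15)

From the line, v = 15. Substituting:
u² − 12u − 405 = 0
u = 27 or u = −15, giving (27, 15) and (−15, 15).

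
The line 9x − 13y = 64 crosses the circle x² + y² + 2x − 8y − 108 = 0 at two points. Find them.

Express y = (−64 + 9x)/13 and substitute into the circle:
250x² − 1750x − 7500 = 0  ⟹  x² − 7x − 30 = 0
x = 10 or x = −3, giving (10, 2) and (−3, −7).

(−3, −7) and (10, 2)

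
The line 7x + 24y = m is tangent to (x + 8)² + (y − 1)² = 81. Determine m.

m = −257 or m = 193

For a tangent, require d(centre, line) = r = 9.
|7·(−8) + 24·1 − m| / √625 = 9
|m − (−32)| = 9·25, so m = 193 or m = −257.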